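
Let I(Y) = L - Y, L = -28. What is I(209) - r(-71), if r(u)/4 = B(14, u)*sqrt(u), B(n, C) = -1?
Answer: -237 + 4*I*sqrt(71) ≈ -237.0 + 33.705*I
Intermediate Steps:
I(Y) = -28 - Y
r(u) = -4*sqrt(u) (r(u) = 4*(-sqrt(u)) = -4*sqrt(u))
I(209) - r(-71) = (-28 - 1*209) - (-4)*sqrt(-71) = (-28 - 209) - (-4)*I*sqrt(71) = -237 - (-4)*I*sqrt(71) = -237 + 4*I*sqrt(71)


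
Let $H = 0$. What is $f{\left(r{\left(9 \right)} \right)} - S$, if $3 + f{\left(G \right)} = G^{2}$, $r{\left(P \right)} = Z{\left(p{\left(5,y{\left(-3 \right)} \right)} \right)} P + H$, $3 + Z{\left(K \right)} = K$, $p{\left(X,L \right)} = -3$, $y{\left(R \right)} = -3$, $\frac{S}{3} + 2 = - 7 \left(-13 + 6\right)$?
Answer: $2772$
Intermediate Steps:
$S = 141$ ($S = -6 + 3 \left(- 7 \left(-13 + 6\right)\right) = -6 + 3 \left(\left(-7\right) \left(-7\right)\right) = -6 + 3 \cdot 49 = -6 + 147 = 141$)
$Z{\left(K \right)} = -3 + K$
$r{\left(P \right)} = - 6 P$ ($r{\left(P \right)} = \left(-3 - 3\right) P + 0 = - 6 P + 0 = - 6 P$)
$f{\left(G \right)} = -3 + G^{2}$
$f{\left(r{\left(9 \right)} \right)} - S = \left(-3 + \left(\left(-6\right) 9\right)^{2}\right) - 141 = \left(-3 + \left(-54\right)^{2}\right) - 141 = \left(-3 + 2916\right) - 141 = 2913 - 141 = 2772$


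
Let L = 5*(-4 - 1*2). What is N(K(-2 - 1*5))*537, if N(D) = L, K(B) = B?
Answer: -16110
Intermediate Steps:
L = -30 (L = 5*(-4 - 2) = 5*(-6) = -30)
N(D) = -30
N(K(-2 - 1*5))*537 = -30*537 = -16110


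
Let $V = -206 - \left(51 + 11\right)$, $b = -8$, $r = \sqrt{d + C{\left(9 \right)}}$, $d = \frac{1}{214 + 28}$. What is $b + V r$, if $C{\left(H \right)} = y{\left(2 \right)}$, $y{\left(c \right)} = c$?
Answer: $-8 - \frac{134 \sqrt{970}}{11} \approx -387.4$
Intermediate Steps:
$C{\left(H \right)} = 2$
$d = \frac{1}{242} \approx 0.0041322$
$r = \frac{\sqrt{970}}{22}$ ($r = \sqrt{\frac{1}{242} + 2} = \sqrt{\frac{485}{242}} = \frac{\sqrt{970}}{22} \approx 1.4157$)
$V = -268$ ($V = -206 - 62 = -268$)
$b + V r = -8 - 268 \frac{\sqrt{970}}{22} = -8 - \frac{134 \sqrt{970}}{11}$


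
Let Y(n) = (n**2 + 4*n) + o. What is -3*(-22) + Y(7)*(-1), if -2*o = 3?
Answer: -19/2 ≈ -9.5000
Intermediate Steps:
o = -3/2 (o = -1/2*3 = -3/2 ≈ -1.5000)
Y(n) = -3/2 + n**2 + 4*n (Y(n) = (n**2 + 4*n) - 3/2 = -3/2 + n**2 + 4*n)
-3*(-22) + Y(7)*(-1) = -3*(-22) + (-3/2 + 7**2 + 4*7)*(-1) = 66 + (-3/2 + 49 + 28)*(-1) = 66 + (151/2)*(-1) = 66 - 151/2 = -19/2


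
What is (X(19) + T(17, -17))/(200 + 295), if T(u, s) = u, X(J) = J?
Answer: 4/55 ≈ 0.072727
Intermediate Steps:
(X(19) + T(17, -17))/(200 + 295) = (19 + 17)/(200 + 295) = 36/495 = 36*(1/495) = 4/55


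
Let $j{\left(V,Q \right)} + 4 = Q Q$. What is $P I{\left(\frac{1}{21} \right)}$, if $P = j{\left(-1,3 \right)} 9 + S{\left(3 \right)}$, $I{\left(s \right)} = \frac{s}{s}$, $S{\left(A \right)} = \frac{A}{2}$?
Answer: $\frac{93}{2} \approx 46.5$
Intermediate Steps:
$j{\left(V,Q \right)} = -4 + Q^{2}$ ($j{\left(V,Q \right)} = -4 + Q Q = -4 + Q^{2}$)
$S{\left(A \right)} = \frac{A}{2}$ ($S{\left(A \right)} = A \frac{1}{2} = \frac{A}{2}$)
$I{\left(s \right)} = 1$
$P = \frac{93}{2}$ ($P = \left(-4 + 3^{2}\right) 9 + \frac{1}{2} \cdot 3 = \left(-4 + 9\right) 9 + \frac{3}{2} = 5 \cdot 9 + \frac{3}{2} = 45 + \frac{3}{2} = \frac{93}{2} \approx 46.5$)
$P I{\left(\frac{1}{21} \right)} = \frac{93}{2} \cdot 1 = \frac{93}{2}$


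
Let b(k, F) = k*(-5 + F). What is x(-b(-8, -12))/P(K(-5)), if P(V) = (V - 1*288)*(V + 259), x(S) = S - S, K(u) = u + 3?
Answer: 0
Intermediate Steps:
K(u) = 3 + u
x(S) = 0
P(V) = (-288 + V)*(259 + V) (P(V) = (V - 288)*(259 + V) = (-288 + V)*(259 + V))
x(-b(-8, -12))/P(K(-5)) = 0/(-74592 + (3 - 5)**2 - 29*(3 - 5)) = 0/(-74592 + (-2)**2 - 29*(-2)) = 0/(-74592 + 4 + 58) = 0/(-74530) = 0*(-1/74530) = 0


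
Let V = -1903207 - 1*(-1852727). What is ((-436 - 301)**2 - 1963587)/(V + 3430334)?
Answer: -710209/1689927 ≈ -0.42026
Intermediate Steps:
V = -50480 (V = -1903207 + 1852727 = -50480)
((-436 - 301)**2 - 1963587)/(V + 3430334) = ((-436 - 301)**2 - 1963587)/(-50480 + 3430334) = ((-737)**2 - 1963587)/3379854 = (543169 - 1963587)*(1/3379854) = -1420418*1/3379854 = -710209/1689927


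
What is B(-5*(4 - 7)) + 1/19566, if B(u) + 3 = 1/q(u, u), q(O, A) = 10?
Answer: -141851/48915 ≈ -2.8999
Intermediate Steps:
B(u) = -29/10 (B(u) = -3 + 1/10 = -3 + ⅒ = -29/10)
B(-5*(4 - 7)) + 1/19566 = -29/10 + 1/19566 = -141851/48915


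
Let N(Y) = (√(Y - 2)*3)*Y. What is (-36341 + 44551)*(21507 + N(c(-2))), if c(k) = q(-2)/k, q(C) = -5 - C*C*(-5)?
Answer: 176572470 - 184725*I*√38/2 ≈ 1.7657e+8 - 5.6936e+5*I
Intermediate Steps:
q(C) = -5 + 5*C² (q(C) = -5 - C²*(-5) = -5 - (-5)*C² = -5 + 5*C²)
c(k) = 15/k (c(k) = (-5 + 5*(-2)²)/k = (-5 + 5*4)/k = (-5 + 20)/k = 15/k)
N(Y) = 3*Y*√(-2 + Y) (N(Y) = (√(-2 + Y)*3)*Y = (3*√(-2 + Y))*Y = 3*Y*√(-2 + Y))
(-36341 + 44551)*(21507 + N(c(-2))) = (-36341 + 44551)*(21507 + 3*(15/(-2))*√(-2 + 15/(-2))) = 8210*(21507 + 3*(15*(-½))*√(-2 + 15*(-½))) = 8210*(21507 + 3*(-15/2)*√(-2 - 15/2)) = 8210*(21507 + 3*(-15/2)*√(-19/2)) = 8210*(21507 + 3*(-15/2)*(I*√38/2)) = 8210*(21507 - 45*I*√38/4) = 176572470 - 184725*I*√38/2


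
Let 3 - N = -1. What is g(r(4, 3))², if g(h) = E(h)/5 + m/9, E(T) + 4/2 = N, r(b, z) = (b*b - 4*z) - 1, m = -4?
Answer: 4/2025 ≈ 0.0019753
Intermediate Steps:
N = 4 (N = 3 - 1*(-1) = 3 + 1 = 4)
r(b, z) = -1 + b² - 4*z (r(b, z) = (b² - 4*z) - 1 = -1 + b² - 4*z)
E(T) = 2 (E(T) = -2 + 4 = 2)
g(h) = -2/45 (g(h) = 2/5 - 4/9 = 2*(⅕) - 4*⅑ = ⅖ - 4/9 = -2/45)
g(r(4, 3))² = (-2/45)² = 4/2025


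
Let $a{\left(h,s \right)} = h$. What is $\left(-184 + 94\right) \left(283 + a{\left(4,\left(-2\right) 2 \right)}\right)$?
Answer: $-25830$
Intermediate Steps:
$\left(-184 + 94\right) \left(283 + a{\left(4,\left(-2\right) 2 \right)}\right) = \left(-184 + 94\right) \left(283 + 4\right) = \left(-90\right) 287 = -25830$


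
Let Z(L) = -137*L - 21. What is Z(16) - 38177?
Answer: -40390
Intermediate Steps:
Z(L) = -21 - 137*L
Z(16) - 38177 = (-21 - 137*16) - 38177 = (-21 - 2192) - 38177 = -2213 - 38177 = -40390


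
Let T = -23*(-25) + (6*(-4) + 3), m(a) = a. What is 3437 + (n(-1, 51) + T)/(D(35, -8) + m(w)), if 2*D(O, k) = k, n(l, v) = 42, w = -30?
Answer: 58131/17 ≈ 3419.5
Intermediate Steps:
D(O, k) = k/2
T = 554 (T = 575 + (-24 + 3) = 575 - 21 = 554)
3437 + (n(-1, 51) + T)/(D(35, -8) + m(w)) = 3437 + (42 + 554)/((½)*(-8) - 30) = 3437 + 596/(-4 - 30) = 3437 + 596/(-34) = 3437 + 596*(-1/34) = 3437 - 298/17 = 58131/17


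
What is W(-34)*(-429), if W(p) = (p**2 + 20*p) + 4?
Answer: -205920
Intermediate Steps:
W(p) = 4 + p**2 + 20*p
W(-34)*(-429) = (4 + (-34)**2 + 20*(-34))*(-429) = (4 + 1156 - 680)*(-429) = 480*(-429) = -205920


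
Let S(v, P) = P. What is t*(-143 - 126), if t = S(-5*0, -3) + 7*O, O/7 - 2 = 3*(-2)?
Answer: 53531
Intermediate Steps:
O = -28 (O = 14 + 7*(3*(-2)) = 14 + 7*(-6) = 14 - 42 = -28)
t = -199 (t = -3 + 7*(-28) = -3 - 196 = -199)
t*(-143 - 126) = -199*(-143 - 126) = -199*(-269) = 53531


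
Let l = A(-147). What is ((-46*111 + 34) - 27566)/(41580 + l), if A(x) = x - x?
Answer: -16319/20790 ≈ -0.78494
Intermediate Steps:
A(x) = 0
l = 0
((-46*111 + 34) - 27566)/(41580 + l) = ((-46*111 + 34) - 27566)/(41580 + 0) = ((-5106 + 34) - 27566)/41580 = (-5072 - 27566)*(1/41580) = -32638*1/41580 = -16319/20790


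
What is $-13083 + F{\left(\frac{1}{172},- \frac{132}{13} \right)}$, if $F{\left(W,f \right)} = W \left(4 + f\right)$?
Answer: $- \frac{7313417}{559} \approx -13083.0$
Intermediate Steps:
$-13083 + F{\left(\frac{1}{172},- \frac{132}{13} \right)} = -13083 + \frac{4 - \frac{132}{13}}{172} = -13083 + \frac{1}{172} \left(- \frac{80}{13}\right) = -13083 - \frac{20}{559} = - \frac{7313417}{559}$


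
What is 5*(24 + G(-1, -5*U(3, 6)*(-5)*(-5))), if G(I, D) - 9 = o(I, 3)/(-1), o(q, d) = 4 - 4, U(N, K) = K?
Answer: 165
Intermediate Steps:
o(q, d) = 0
G(I, D) = 9 (G(I, D) = 9 + 0/(-1) = 9 + 0*(-1) = 9 + 0 = 9)
5*(24 + G(-1, -5*U(3, 6)*(-5)*(-5))) = 5*(24 + 9) = 5*33 = 165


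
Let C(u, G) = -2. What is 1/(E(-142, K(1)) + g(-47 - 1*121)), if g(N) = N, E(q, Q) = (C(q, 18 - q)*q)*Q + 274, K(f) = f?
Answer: 1/390 ≈ 0.0025641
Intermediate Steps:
E(q, Q) = 274 - 2*Q*q (E(q, Q) = (-2*q)*Q + 274 = -2*Q*q + 274 = 274 - 2*Q*q)
1/(E(-142, K(1)) + g(-47 - 1*121)) = 1/((274 - 2*1*(-142)) + (-47 - 1*121)) = 1/((274 + 284) + (-47 - 121)) = 1/(558 - 168) = 1/390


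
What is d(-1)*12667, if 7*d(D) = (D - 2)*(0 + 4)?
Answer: -152004/7 ≈ -21715.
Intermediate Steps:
d(D) = -8/7 + 4*D/7 (d(D) = ((D - 2)*(0 + 4))/7 = ((-2 + D)*4)/7 = (-8 + 4*D)/7 = -8/7 + 4*D/7)
d(-1)*12667 = (-8/7 + (4/7)*(-1))*12667 = (-8/7 - 4/7)*12667 = -12/7*12667 = -152004/7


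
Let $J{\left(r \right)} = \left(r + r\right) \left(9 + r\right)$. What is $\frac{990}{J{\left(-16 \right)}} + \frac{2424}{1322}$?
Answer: $\frac{462939}{74032} \approx 6.2532$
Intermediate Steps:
$J{\left(r \right)} = 2 r \left(9 + r\right)$
$\frac{990}{J{\left(-16 \right)}} + \frac{2424}{1322} = \frac{990}{2 \left(-16\right) \left(9 - 16\right)} + \frac{2424}{1322} = \frac{990}{2 \left(-16\right) \left(-7\right)} + 2424 \cdot \frac{1}{1322} = \frac{990}{224} + \frac{1212}{661} = 990 \cdot \frac{1}{224} + \frac{1212}{661} = \frac{495}{112} + \frac{1212}{661} = \frac{462939}{74032}$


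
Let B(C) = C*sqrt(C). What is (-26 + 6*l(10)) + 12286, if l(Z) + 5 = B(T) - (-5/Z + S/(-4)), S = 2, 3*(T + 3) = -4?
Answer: 12236 - 26*I*sqrt(39)/3 ≈ 12236.0 - 54.123*I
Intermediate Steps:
T = -13/3 (T = -3 + (1/3)*(-4) = -3 - 4/3 = -13/3 ≈ -4.3333)
B(C) = C**(3/2)
l(Z) = -9/2 + 5/Z - 13*I*sqrt(39)/9 (l(Z) = -5 + ((-13/3)**(3/2) - (-5/Z + 2/(-4))) = -5 + (-13*I*sqrt(39)/9 - (-5/Z + 2*(-1/4))) = -5 + (-13*I*sqrt(39)/9 - (-5/Z - 1/2)) = -5 + (-13*I*sqrt(39)/9 - (-1/2 - 5/Z)) = -5 + (-13*I*sqrt(39)/9 + (1/2 + 5/Z)) = -5 + (1/2 + 5/Z - 13*I*sqrt(39)/9) = -9/2 + 5/Z - 13*I*sqrt(39)/9)
(-26 + 6*l(10)) + 12286 = (-26 + 6*((1/18)*(90 - 1*10*(81 + 26*I*sqrt(39)))/10)) + 12286 = (-26 + 6*((1/18)*(1/10)*(90 + (-810 - 260*I*sqrt(39))))) + 12286 = (-26 + 6*((1/18)*(1/10)*(-720 - 260*I*sqrt(39)))) + 12286 = (-26 + 6*(-4 - 13*I*sqrt(39)/9)) + 12286 = (-26 + (-24 - 26*I*sqrt(39)/3)) + 12286 = (-50 - 26*I*sqrt(39)/3) + 12286 = 12236 - 26*I*sqrt(39)/3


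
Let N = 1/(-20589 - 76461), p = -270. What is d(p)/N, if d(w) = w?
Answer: 26203500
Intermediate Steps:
N = -1/97050 (N = 1/(-97050) = -1/97050 ≈ -1.0304e-5)
d(p)/N = -270/(-1/97050) = -270*(-97050) = 26203500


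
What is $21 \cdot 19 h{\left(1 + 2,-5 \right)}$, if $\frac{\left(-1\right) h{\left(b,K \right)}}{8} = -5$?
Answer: $15960$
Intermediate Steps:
$h{\left(b,K \right)} = 40$ ($h{\left(b,K \right)} = \left(-8\right) \left(-5\right) = 40$)
$21 \cdot 19 h{\left(1 + 2,-5 \right)} = 21 \cdot 19 \cdot 40 = 399 \cdot 40 = 15960$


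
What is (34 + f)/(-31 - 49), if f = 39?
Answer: -73/80 ≈ -0.91250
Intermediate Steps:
(34 + f)/(-31 - 49) = (34 + 39)/(-31 - 49) = 73/(-80) = 73*(-1/80) = -73/80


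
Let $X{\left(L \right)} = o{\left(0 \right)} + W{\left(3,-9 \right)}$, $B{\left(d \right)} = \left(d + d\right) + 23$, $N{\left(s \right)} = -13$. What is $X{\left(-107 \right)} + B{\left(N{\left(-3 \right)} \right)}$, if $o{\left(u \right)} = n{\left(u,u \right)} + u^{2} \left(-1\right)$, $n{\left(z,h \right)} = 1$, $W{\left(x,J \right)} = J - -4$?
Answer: $-7$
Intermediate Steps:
$W{\left(x,J \right)} = 4 + J$ ($W{\left(x,J \right)} = J + 4 = 4 + J$)
$o{\left(u \right)} = 1 - u^{2}$ ($o{\left(u \right)} = 1 + u^{2} \left(-1\right) = 1 - u^{2}$)
$B{\left(d \right)} = 23 + 2 d$ ($B{\left(d \right)} = 2 d + 23 = 23 + 2 d$)
$X{\left(L \right)} = -4$ ($X{\left(L \right)} = \left(1 - 0^{2}\right) + \left(4 - 9\right) = \left(1 - 0\right) - 5 = \left(1 + 0\right) - 5 = 1 - 5 = -4$)
$X{\left(-107 \right)} + B{\left(N{\left(-3 \right)} \right)} = -4 + \left(23 + 2 \left(-13\right)\right) = -4 + \left(23 - 26\right) = -4 - 3 = -7$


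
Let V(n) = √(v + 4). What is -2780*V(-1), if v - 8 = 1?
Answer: -2780*√13 ≈ -10023.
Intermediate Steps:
v = 9 (v = 8 + 1 = 9)
V(n) = √13 (V(n) = √(9 + 4) = √13)
-2780*V(-1) = -2780*√13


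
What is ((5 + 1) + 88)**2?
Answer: 8836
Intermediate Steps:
((5 + 1) + 88)**2 = (6 + 88)**2 = 94**2 = 8836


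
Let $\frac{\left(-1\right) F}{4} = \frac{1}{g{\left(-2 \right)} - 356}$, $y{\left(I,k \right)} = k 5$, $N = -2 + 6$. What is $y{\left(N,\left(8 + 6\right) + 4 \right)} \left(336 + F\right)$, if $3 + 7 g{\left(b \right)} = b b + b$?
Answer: $\frac{8376760}{277} \approx 30241.0$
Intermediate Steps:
$N = 4$
$g{\left(b \right)} = - \frac{3}{7} + \frac{b}{7} + \frac{b^{2}}{7}$ ($g{\left(b \right)} = - \frac{3}{7} + \frac{b b + b}{7} = - \frac{3}{7} + \frac{b^{2} + b}{7} = - \frac{3}{7} + \frac{b + b^{2}}{7} = - \frac{3}{7} + \left(\frac{b}{7} + \frac{b^{2}}{7}\right) = - \frac{3}{7} + \frac{b}{7} + \frac{b^{2}}{7}$)
$y{\left(I,k \right)} = 5 k$
$F = \frac{28}{2493}$ ($F = - \frac{4}{\left(- \frac{3}{7} + \frac{1}{7} \left(-2\right) + \frac{\left(-2\right)^{2}}{7}\right) - 356} = - \frac{4}{\left(- \frac{3}{7} - \frac{2}{7} + \frac{1}{7} \cdot 4\right) - 356} = - \frac{4}{\left(- \frac{3}{7} - \frac{2}{7} + \frac{4}{7}\right) - 356} = - \frac{4}{- \frac{1}{7} - 356} = - \frac{4}{- \frac{2493}{7}} = \left(-4\right) \left(- \frac{7}{2493}\right) = \frac{28}{2493} \approx 0.011231$)
$y{\left(N,\left(8 + 6\right) + 4 \right)} \left(336 + F\right) = 5 \left(\left(8 + 6\right) + 4\right) \left(336 + \frac{28}{2493}\right) = 5 \left(14 + 4\right) \frac{837676}{2493} = 5 \cdot 18 \cdot \frac{837676}{2493} = 90 \cdot \frac{837676}{2493} = \frac{8376760}{277}$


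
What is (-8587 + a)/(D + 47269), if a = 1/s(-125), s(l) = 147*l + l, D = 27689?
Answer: -52953167/462241000 ≈ -0.11456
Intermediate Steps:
s(l) = 148*l
a = -1/18500 (a = 1/(148*(-125)) = 1/(-18500) = -1/18500 ≈ -5.4054e-5)
(-8587 + a)/(D + 47269) = (-8587 - 1/18500)/(27689 + 47269) = -158859501/18500/74958 = -158859501/18500*1/74958 = -52953167/462241000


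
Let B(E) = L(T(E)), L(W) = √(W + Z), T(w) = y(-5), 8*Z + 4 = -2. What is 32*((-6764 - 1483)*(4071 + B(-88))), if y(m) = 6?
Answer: -1074353184 - 131952*√21 ≈ -1.0750e+9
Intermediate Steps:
Z = -¾ (Z = -½ + (⅛)*(-2) = -½ - ¼ = -¾ ≈ -0.75000)
T(w) = 6
L(W) = √(-¾ + W) (L(W) = √(W - ¾) = √(-¾ + W))
B(E) = √21/2 (B(E) = √(-3 + 4*6)/2 = √(-3 + 24)/2 = √21/2)
32*((-6764 - 1483)*(4071 + B(-88))) = 32*((-6764 - 1483)*(4071 + √21/2)) = 32*(-8247*(4071 + √21/2)) = 32*(-33573537 - 8247*√21/2) = -1074353184 - 131952*√21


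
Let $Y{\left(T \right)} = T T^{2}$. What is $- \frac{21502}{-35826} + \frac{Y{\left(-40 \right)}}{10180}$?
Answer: $- \frac{51849341}{9117717} \approx -5.6867$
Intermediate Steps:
$Y{\left(T \right)} = T^{3}$
$- \frac{21502}{-35826} + \frac{Y{\left(-40 \right)}}{10180} = - \frac{21502}{-35826} + \frac{\left(-40\right)^{3}}{10180} = \left(-21502\right) \left(- \frac{1}{35826}\right) - \frac{3200}{509} = \frac{10751}{17913} - \frac{3200}{509} = - \frac{51849341}{9117717}$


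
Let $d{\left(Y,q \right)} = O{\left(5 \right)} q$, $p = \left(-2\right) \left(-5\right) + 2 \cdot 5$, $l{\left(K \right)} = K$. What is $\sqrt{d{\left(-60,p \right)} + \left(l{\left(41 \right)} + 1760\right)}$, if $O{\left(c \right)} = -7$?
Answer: $\sqrt{1661} \approx 40.755$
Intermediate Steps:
$p = 20$ ($p = 10 + 10 = 20$)
$d{\left(Y,q \right)} = - 7 q$
$\sqrt{d{\left(-60,p \right)} + \left(l{\left(41 \right)} + 1760\right)} = \sqrt{\left(-7\right) 20 + \left(41 + 1760\right)} = \sqrt{-140 + 1801} = \sqrt{1661}$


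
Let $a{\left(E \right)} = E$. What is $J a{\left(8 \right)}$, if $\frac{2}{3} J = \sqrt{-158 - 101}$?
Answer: $12 i \sqrt{259} \approx 193.12 i$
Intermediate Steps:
$J = \frac{3 i \sqrt{259}}{2}$ ($J = \frac{3 \sqrt{-158 - 101}}{2} = \frac{3 \sqrt{-259}}{2} = \frac{3 i \sqrt{259}}{2} \approx 24.14 i$)
$J a{\left(8 \right)} = \frac{3 i \sqrt{259}}{2} \cdot 8 = 12 i \sqrt{259}$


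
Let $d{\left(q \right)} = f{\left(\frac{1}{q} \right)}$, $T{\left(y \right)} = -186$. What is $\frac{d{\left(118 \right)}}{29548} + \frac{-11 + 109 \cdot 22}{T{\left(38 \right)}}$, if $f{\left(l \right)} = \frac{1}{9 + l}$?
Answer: $- \frac{302316580}{23557143} \approx -12.833$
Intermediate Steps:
$d{\left(q \right)} = \frac{1}{9 + \frac{1}{q}}$
$\frac{d{\left(118 \right)}}{29548} + \frac{-11 + 109 \cdot 22}{T{\left(38 \right)}} = \frac{118 \frac{1}{1 + 9 \cdot 118}}{29548} + \frac{-11 + 109 \cdot 22}{-186} = \frac{118}{1 + 1062} \cdot \frac{1}{29548} + \left(-11 + 2398\right) \left(- \frac{1}{186}\right) = \frac{118}{1063} \cdot \frac{1}{29548} + 2387 \left(- \frac{1}{186}\right) = 118 \cdot \frac{1}{1063} \cdot \frac{1}{29548} - \frac{77}{6} = \frac{118}{1063} \cdot \frac{1}{29548} - \frac{77}{6} = \frac{59}{15704762} - \frac{77}{6} = - \frac{302316580}{23557143}$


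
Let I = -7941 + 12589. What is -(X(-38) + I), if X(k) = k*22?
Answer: -3812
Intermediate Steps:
X(k) = 22*k
I = 4648
-(X(-38) + I) = -(22*(-38) + 4648) = -(-836 + 4648) = -1*3812 = -3812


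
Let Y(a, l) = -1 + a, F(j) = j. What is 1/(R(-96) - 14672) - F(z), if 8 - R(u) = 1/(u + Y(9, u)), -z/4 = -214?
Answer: -1104609024/1290431 ≈ -856.00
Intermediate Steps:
z = 856 (z = -4*(-214) = 856)
R(u) = 8 - 1/(8 + u) (R(u) = 8 - 1/(u + (-1 + 9)) = 8 - 1/(u + 8) = 8 - 1/(8 + u))
1/(R(-96) - 14672) - F(z) = 1/((63 + 8*(-96))/(8 - 96) - 14672) - 1*856 = 1/((63 - 768)/(-88) - 14672) - 856 = 1/(-1/88*(-705) - 14672) - 856 = 1/(705/88 - 14672) - 856 = 1/(-1290431/88) - 856 = -88/1290431 - 856 = -1104609024/1290431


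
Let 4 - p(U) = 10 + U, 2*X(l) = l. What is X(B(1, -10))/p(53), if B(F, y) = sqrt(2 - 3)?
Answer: -I/118 ≈ -0.0084746*I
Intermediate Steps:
B(F, y) = I (B(F, y) = sqrt(-1) = I)
X(l) = l/2
p(U) = -6 - U (p(U) = 4 - (10 + U) = 4 + (-10 - U) = -6 - U)
X(B(1, -10))/p(53) = (I/2)/(-6 - 1*53) = (I/2)/(-6 - 53) = (I/2)/(-59) = (I/2)*(-1/59) = -I/118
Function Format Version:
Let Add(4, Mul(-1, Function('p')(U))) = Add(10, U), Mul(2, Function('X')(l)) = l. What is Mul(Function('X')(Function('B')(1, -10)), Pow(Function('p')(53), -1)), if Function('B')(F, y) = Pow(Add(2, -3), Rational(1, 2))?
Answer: Mul(Rational(-1, 118), I) ≈ Mul(-0.0084746, I)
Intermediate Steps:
Function('B')(F, y) = I (Function('B')(F, y) = Pow(-1, Rational(1, 2)) = I)
Function('X')(l) = Mul(Rational(1, 2), l)
Function('p')(U) = Add(-6, Mul(-1, U)) (Function('p')(U) = Add(4, Mul(-1, Add(10, U))) = Add(4, Add(-10, Mul(-1, U))) = Add(-6, Mul(-1, U)))
Mul(Function('X')(Function('B')(1, -10)), Pow(Function('p')(53), -1)) = Mul(Mul(Rational(1, 2), I), Pow(Add(-6, Mul(-1, 53)), -1)) = Mul(Mul(Rational(1, 2), I), Pow(Add(-6, -53), -1)) = Mul(Mul(Rational(1, 2), I), Pow(-59, -1)) = Mul(Mul(Rational(1, 2), I), Rational(-1, 59)) = Mul(Rational(-1, 118), I)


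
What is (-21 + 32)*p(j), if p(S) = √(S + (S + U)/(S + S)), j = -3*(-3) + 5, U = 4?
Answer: 11*√2870/14 ≈ 42.093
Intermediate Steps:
j = 14 (j = 9 + 5 = 14)
p(S) = √(S + (4 + S)/(2*S)) (p(S) = √(S + (S + 4)/(S + S)) = √(S + (4 + S)/((2*S))) = √(S + (4 + S)*(1/(2*S))) = √(S + (4 + S)/(2*S)))
(-21 + 32)*p(j) = (-21 + 32)*(√(2 + 4*14 + 8/14)/2) = 11*(√(2 + 56 + 8*(1/14))/2) = 11*(√(2 + 56 + 4/7)/2) = 11*(√(410/7)/2) = 11*((√2870/7)/2) = 11*(√2870/14) = 11*√2870/14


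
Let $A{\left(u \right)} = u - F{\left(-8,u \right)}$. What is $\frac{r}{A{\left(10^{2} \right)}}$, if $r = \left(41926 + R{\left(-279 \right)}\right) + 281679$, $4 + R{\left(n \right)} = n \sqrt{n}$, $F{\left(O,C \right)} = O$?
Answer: $\frac{107867}{36} - \frac{31 i \sqrt{31}}{4} \approx 2996.3 - 43.15 i$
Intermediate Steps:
$R{\left(n \right)} = -4 + n^{\frac{3}{2}}$ ($R{\left(n \right)} = -4 + n \sqrt{n} = -4 + n^{\frac{3}{2}}$)
$A{\left(u \right)} = 8 + u$ ($A{\left(u \right)} = u - -8 = u + 8 = 8 + u$)
$r = 323601 - 837 i \sqrt{31}$ ($r = \left(41926 - \left(4 - \left(-279\right)^{\frac{3}{2}}\right)\right) + 281679 = \left(41926 - \left(4 + 837 i \sqrt{31}\right)\right) + 281679 = \left(41922 - 837 i \sqrt{31}\right) + 281679 = 323601 - 837 i \sqrt{31} \approx 3.236 \cdot 10^{5} - 4660.2 i$)
$\frac{r}{A{\left(10^{2} \right)}} = \frac{323601 - 837 i \sqrt{31}}{8 + 10^{2}} = \frac{323601 - 837 i \sqrt{31}}{8 + 100} = \frac{323601 - 837 i \sqrt{31}}{108} = \left(323601 - 837 i \sqrt{31}\right) \frac{1}{108} = \frac{107867}{36} - \frac{31 i \sqrt{31}}{4}$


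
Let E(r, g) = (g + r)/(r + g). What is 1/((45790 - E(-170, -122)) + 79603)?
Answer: 1/125392 ≈ 7.9750e-6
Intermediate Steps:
E(r, g) = 1 (E(r, g) = (g + r)/(g + r) = 1)
1/((45790 - E(-170, -122)) + 79603) = 1/((45790 - 1*1) + 79603) = 1/((45790 - 1) + 79603) = 1/(45789 + 79603) = 1/125392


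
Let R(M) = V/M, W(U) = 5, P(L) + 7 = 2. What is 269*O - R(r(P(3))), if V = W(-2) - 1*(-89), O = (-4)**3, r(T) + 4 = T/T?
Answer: -51554/3 ≈ -17185.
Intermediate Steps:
P(L) = -5 (P(L) = -7 + 2 = -5)
r(T) = -3 (r(T) = -4 + T/T = -4 + 1 = -3)
O = -64
V = 94 (V = 5 - 1*(-89) = 5 + 89 = 94)
R(M) = 94/M
269*O - R(r(P(3))) = 269*(-64) - 94/(-3) = -17216 - 94*(-1)/3 = -17216 - 1*(-94/3) = -17216 + 94/3 = -51554/3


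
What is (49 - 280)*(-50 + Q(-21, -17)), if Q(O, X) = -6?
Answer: 12936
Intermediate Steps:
(49 - 280)*(-50 + Q(-21, -17)) = (49 - 280)*(-50 - 6) = -231*(-56) = 12936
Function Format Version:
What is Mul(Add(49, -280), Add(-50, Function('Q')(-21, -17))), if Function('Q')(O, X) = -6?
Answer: 12936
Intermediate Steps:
Mul(Add(49, -280), Add(-50, Function('Q')(-21, -17))) = Mul(Add(49, -280), Add(-50, -6)) = Mul(-231, -56) = 12936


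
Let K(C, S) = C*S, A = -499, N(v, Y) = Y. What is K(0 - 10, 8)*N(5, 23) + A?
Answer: -2339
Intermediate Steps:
K(0 - 10, 8)*N(5, 23) + A = ((0 - 10)*8)*23 - 499 = -10*8*23 - 499 = -80*23 - 499 = -1840 - 499 = -2339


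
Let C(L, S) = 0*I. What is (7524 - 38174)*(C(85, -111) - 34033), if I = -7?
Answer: 1043111450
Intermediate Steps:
C(L, S) = 0 (C(L, S) = 0*(-7) = 0)
(7524 - 38174)*(C(85, -111) - 34033) = (7524 - 38174)*(0 - 34033) = -30650*(-34033) = 1043111450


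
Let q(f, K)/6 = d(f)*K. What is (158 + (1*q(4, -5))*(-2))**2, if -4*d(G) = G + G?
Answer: 1444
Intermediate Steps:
d(G) = -G/2 (d(G) = -(G + G)/4 = -G/2)
q(f, K) = -3*K*f (q(f, K) = 6*((-f/2)*K) = 6*(-K*f/2) = -3*K*f)
(158 + (1*q(4, -5))*(-2))**2 = (158 + (1*(-3*(-5)*4))*(-2))**2 = (158 + (1*60)*(-2))**2 = (158 + 60*(-2))**2 = (158 - 120)**2 = 38**2 = 1444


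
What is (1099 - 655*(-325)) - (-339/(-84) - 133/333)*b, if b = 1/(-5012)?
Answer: 9999409036817/46731888 ≈ 2.1397e+5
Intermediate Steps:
b = -1/5012 ≈ -0.00019952
(1099 - 655*(-325)) - (-339/(-84) - 133/333)*b = (1099 - 655*(-325)) - (-339/(-84) - 133/333)*(-1)/5012 = (1099 + 212875) - (-339*(-1/84) - 133*1/333)*(-1)/5012 = 213974 - (113/28 - 133/333)*(-1)/5012 = 213974 - 33905*(-1)/(9324*5012) = 213974 - 1*(-33905/46731888) = 213974 + 33905/46731888 = 9999409036817/46731888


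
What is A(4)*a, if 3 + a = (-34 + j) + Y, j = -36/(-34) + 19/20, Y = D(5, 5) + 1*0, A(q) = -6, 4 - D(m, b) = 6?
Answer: 37731/170 ≈ 221.95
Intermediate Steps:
D(m, b) = -2 (D(m, b) = 4 - 1*6 = 4 - 6 = -2)
Y = -2 (Y = -2 + 1*0 = -2 + 0 = -2)
j = 683/340 (j = -36*(-1/34) + 19*(1/20) = 18/17 + 19/20 = 683/340 ≈ 2.0088)
a = -12577/340 (a = -3 + ((-34 + 683/340) - 2) = -3 + (-10877/340 - 2) = -3 - 11557/340 = -12577/340 ≈ -36.991)
A(4)*a = -6*(-12577/340) = 37731/170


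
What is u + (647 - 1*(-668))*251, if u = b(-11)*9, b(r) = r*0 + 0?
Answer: 330065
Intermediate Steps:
b(r) = 0 (b(r) = 0 + 0 = 0)
u = 0 (u = 0*9 = 0)
u + (647 - 1*(-668))*251 = 0 + (647 - 1*(-668))*251 = 0 + (647 + 668)*251 = 0 + 1315*251 = 0 + 330065 = 330065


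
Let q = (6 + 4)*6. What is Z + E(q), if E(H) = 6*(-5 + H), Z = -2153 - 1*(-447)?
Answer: -1376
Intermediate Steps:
Z = -1706 (Z = -2153 + 447 = -1706)
q = 60 (q = 10*6 = 60)
E(H) = -30 + 6*H
Z + E(q) = -1706 + (-30 + 6*60) = -1706 + (-30 + 360) = -1706 + 330 = -1376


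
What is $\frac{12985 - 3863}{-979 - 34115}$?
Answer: $- \frac{4561}{17547} \approx -0.25993$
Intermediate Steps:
$\frac{12985 - 3863}{-979 - 34115} = \frac{9122}{-35094} = 9122 \left(- \frac{1}{35094}\right) = - \frac{4561}{17547}$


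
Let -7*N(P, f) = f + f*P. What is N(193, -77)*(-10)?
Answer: -21340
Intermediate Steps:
N(P, f) = -f/7 - P*f/7 (N(P, f) = -(f + f*P)/7 = -(f + P*f)/7 = -f/7 - P*f/7)
N(193, -77)*(-10) = -1/7*(-77)*(1 + 193)*(-10) = -1/7*(-77)*194*(-10) = 2134*(-10) = -21340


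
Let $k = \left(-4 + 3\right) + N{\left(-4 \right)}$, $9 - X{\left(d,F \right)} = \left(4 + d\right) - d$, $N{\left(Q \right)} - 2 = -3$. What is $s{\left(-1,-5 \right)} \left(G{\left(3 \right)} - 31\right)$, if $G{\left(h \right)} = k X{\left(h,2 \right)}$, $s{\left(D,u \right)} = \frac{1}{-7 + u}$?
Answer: $\frac{41}{12} \approx 3.4167$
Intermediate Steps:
$N{\left(Q \right)} = -1$ ($N{\left(Q \right)} = 2 - 3 = -1$)
$X{\left(d,F \right)} = 5$ ($X{\left(d,F \right)} = 9 - \left(\left(4 + d\right) - d\right) = 9 - 4 = 5$)
$k = -2$ ($k = \left(-4 + 3\right) - 1 = -1 - 1 = -2$)
$G{\left(h \right)} = -10$ ($G{\left(h \right)} = \left(-2\right) 5 = -10$)
$s{\left(-1,-5 \right)} \left(G{\left(3 \right)} - 31\right) = \frac{-10 - 31}{-7 - 5} = \frac{1}{-12} \left(-41\right) = \left(- \frac{1}{12}\right) \left(-41\right) = \frac{41}{12}$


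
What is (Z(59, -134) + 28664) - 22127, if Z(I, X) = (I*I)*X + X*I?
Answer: -467823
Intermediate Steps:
Z(I, X) = I*X + X*I² (Z(I, X) = I²*X + I*X = X*I² + I*X = I*X + X*I²)
(Z(59, -134) + 28664) - 22127 = (59*(-134)*(1 + 59) + 28664) - 22127 = (59*(-134)*60 + 28664) - 22127 = (-474360 + 28664) - 22127 = -445696 - 22127 = -467823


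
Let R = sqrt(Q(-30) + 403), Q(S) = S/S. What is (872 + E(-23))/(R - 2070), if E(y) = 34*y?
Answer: -46575/1071124 - 45*sqrt(101)/1071124 ≈ -0.043905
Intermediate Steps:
Q(S) = 1
R = 2*sqrt(101) (R = sqrt(1 + 403) = sqrt(404) = 2*sqrt(101) ≈ 20.100)
(872 + E(-23))/(R - 2070) = (872 + 34*(-23))/(2*sqrt(101) - 2070) = (872 - 782)/(-2070 + 2*sqrt(101)) = 90/(-2070 + 2*sqrt(101))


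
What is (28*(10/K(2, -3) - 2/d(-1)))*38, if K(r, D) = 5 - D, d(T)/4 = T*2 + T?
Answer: 4522/3 ≈ 1507.3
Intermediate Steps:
d(T) = 12*T (d(T) = 4*(T*2 + T) = 4*(2*T + T) = 4*(3*T) = 12*T)
(28*(10/K(2, -3) - 2/d(-1)))*38 = (28*(10/(5 - 1*(-3)) - 2/(12*(-1))))*38 = (28*(10/(5 + 3) - 2/(-12)))*38 = (28*(10/8 - 2*(-1/12)))*38 = (28*(10*(1/8) + 1/6))*38 = (28*(5/4 + 1/6))*38 = (28*(17/12))*38 = (119/3)*38 = 4522/3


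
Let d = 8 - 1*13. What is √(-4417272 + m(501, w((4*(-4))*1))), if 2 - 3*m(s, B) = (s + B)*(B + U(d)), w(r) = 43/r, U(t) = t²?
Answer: I*√10185932235/48 ≈ 2102.6*I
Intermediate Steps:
d = -5 (d = 8 - 13 = -5)
m(s, B) = ⅔ - (25 + B)*(B + s)/3 (m(s, B) = ⅔ - (s + B)*(B + (-5)²)/3 = ⅔ - (B + s)*(B + 25)/3 = ⅔ - (B + s)*(25 + B)/3 = ⅔ - (25 + B)*(B + s)/3)
√(-4417272 + m(501, w((4*(-4))*1))) = √(-4417272 + (⅔ - 1075/(3*((4*(-4))*1)) - 25/3*501 - (43/(((4*(-4))*1)))²/3 - ⅓*43/(((4*(-4))*1))*501)) = √(-4417272 + (⅔ - 1075/(3*((-16*1))) - 4175 - (43/((-16*1)))²/3 - ⅓*43/((-16*1))*501)) = √(-4417272 + (⅔ - 1075/(3*(-16)) - 4175 - (43/(-16))²/3 - ⅓*43/(-16)*501)) = √(-4417272 + (⅔ - 1075*(-1)/(3*16) - 4175 - (43*(-1/16))²/3 - ⅓*43*(-1/16)*501)) = √(-4417272 + (⅔ - 25/3*(-43/16) - 4175 - (-43/16)²/3 - ⅓*(-43/16)*501)) = √(-4417272 + (⅔ + 1075/48 - 4175 - ⅓*1849/256 + 7181/16)) = √(-4417272 + (⅔ + 1075/48 - 4175 - 1849/768 + 7181/16)) = √(-4417272 - 2845849/768) = √(-3395310745/768) = I*√10185932235/48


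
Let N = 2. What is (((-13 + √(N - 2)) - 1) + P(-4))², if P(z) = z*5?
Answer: 1156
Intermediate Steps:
P(z) = 5*z
(((-13 + √(N - 2)) - 1) + P(-4))² = (((-13 + √(2 - 2)) - 1) + 5*(-4))² = (((-13 + √0) - 1) - 20)² = (((-13 + 0) - 1) - 20)² = ((-13 - 1) - 20)² = (-14 - 20)² = (-34)² = 1156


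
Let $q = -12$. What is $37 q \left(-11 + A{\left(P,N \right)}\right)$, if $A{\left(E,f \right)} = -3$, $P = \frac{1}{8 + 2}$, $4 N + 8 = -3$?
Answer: $6216$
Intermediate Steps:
$N = - \frac{11}{4}$ ($N = -2 + \frac{1}{4} \left(-3\right) = -2 - \frac{3}{4} = - \frac{11}{4} \approx -2.75$)
$P = \frac{1}{10} \approx 0.1$
$37 q \left(-11 + A{\left(P,N \right)}\right) = 37 \left(-12\right) \left(-11 - 3\right) = \left(-444\right) \left(-14\right) = 6216$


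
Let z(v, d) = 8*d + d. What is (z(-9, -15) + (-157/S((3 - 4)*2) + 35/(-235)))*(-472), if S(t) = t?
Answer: 1256700/47 ≈ 26738.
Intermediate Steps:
z(v, d) = 9*d
(z(-9, -15) + (-157/S((3 - 4)*2) + 35/(-235)))*(-472) = (9*(-15) + (-157*1/(2*(3 - 4)) + 35/(-235)))*(-472) = (-135 + (-157/((-1*2)) + 35*(-1/235)))*(-472) = (-135 + (-157/(-2) - 7/47))*(-472) = (-135 + (-157*(-½) - 7/47))*(-472) = (-135 + (157/2 - 7/47))*(-472) = (-135 + 7365/94)*(-472) = -5325/94*(-472) = 1256700/47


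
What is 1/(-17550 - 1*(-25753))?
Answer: 1/8203 ≈ 0.00012191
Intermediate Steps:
1/(-17550 - 1*(-25753)) = 1/(-17550 + 25753) = 1/8203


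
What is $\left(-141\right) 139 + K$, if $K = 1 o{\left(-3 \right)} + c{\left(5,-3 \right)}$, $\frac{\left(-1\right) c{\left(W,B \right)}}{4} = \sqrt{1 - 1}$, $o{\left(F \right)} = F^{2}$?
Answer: $-19590$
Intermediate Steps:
$c{\left(W,B \right)} = 0$ ($c{\left(W,B \right)} = - 4 \sqrt{1 - 1} = - 4 \sqrt{0} = \left(-4\right) 0 = 0$)
$K = 9$ ($K = 1 \left(-3\right)^{2} + 0 = 1 \cdot 9 + 0 = 9 + 0 = 9$)
$\left(-141\right) 139 + K = \left(-141\right) 139 + 9 = -19599 + 9 = -19590$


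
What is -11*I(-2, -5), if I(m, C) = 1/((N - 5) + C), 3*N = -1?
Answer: 33/31 ≈ 1.0645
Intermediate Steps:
N = -⅓ (N = (⅓)*(-1) = -⅓ ≈ -0.33333)
I(m, C) = 1/(-16/3 + C) (I(m, C) = 1/((-⅓ - 5) + C) = 1/(-16/3 + C))
-11*I(-2, -5) = -33/(-16 + 3*(-5)) = -33/(-16 - 15) = -33/(-31) = -33*(-1)/31 = -11*(-3/31) = 33/31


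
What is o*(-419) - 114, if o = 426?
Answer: -178608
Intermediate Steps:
o*(-419) - 114 = 426*(-419) - 114 = -178494 - 114 = -178608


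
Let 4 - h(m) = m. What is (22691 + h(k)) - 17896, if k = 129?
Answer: 4670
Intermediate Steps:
h(m) = 4 - m
(22691 + h(k)) - 17896 = (22691 + (4 - 1*129)) - 17896 = (22691 + (4 - 129)) - 17896 = (22691 - 125) - 17896 = 22566 - 17896 = 4670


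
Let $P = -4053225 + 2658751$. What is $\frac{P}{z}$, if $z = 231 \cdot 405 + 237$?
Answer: $- \frac{697237}{46896} \approx -14.868$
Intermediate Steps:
$P = -1394474$
$z = 93792$ ($z = 93555 + 237 = 93792$)
$\frac{P}{z} = - \frac{1394474}{93792} = \left(-1394474\right) \frac{1}{93792} = - \frac{697237}{46896}$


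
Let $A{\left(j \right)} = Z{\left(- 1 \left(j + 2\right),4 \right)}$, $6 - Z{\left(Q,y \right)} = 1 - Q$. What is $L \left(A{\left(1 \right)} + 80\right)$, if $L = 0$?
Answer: $0$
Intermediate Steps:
$Z{\left(Q,y \right)} = 5 + Q$ ($Z{\left(Q,y \right)} = 6 - \left(1 - Q\right) = 6 + \left(-1 + Q\right) = 5 + Q$)
$A{\left(j \right)} = 3 - j$ ($A{\left(j \right)} = 5 - 1 \left(j + 2\right) = 5 - 1 \left(2 + j\right) = 5 - \left(2 + j\right) = 3 - j$)
$L \left(A{\left(1 \right)} + 80\right) = 0 \left(\left(3 - 1\right) + 80\right) = 0 \left(2 + 80\right) = 0 \cdot 82 = 0$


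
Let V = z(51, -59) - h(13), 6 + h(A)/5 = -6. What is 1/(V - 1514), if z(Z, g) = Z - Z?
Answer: -1/1454 ≈ -0.00068776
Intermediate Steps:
h(A) = -60 (h(A) = -30 + 5*(-6) = -30 - 30 = -60)
z(Z, g) = 0
V = 60 (V = 0 - 1*(-60) = 0 + 60 = 60)
1/(V - 1514) = 1/(60 - 1514) = 1/(-1454) = -1/1454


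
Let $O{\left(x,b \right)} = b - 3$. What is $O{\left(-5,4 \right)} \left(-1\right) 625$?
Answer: $-625$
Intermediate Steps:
$O{\left(x,b \right)} = -3 + b$ ($O{\left(x,b \right)} = b - 3 = -3 + b$)
$O{\left(-5,4 \right)} \left(-1\right) 625 = \left(-3 + 4\right) \left(-1\right) 625 = 1 \left(-1\right) 625 = \left(-1\right) 625 = -625$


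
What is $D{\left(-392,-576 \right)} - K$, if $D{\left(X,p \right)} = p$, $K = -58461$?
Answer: $57885$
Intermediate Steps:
$D{\left(-392,-576 \right)} - K = -576 - -58461 = -576 + 58461 = 57885$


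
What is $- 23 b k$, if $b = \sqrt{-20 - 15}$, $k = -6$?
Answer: $138 i \sqrt{35} \approx 816.42 i$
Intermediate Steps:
$b = i \sqrt{35}$ ($b = \sqrt{-35} = i \sqrt{35} \approx 5.9161 i$)
$- 23 b k = - 23 i \sqrt{35} \left(-6\right) = 138 i \sqrt{35}$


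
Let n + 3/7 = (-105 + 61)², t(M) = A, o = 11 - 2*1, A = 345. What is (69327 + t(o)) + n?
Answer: 501253/7 ≈ 71608.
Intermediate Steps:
o = 9 (o = 11 - 2 = 9)
t(M) = 345
n = 13549/7 (n = -3/7 + (-105 + 61)² = -3/7 + (-44)² = -3/7 + 1936 = 13549/7 ≈ 1935.6)
(69327 + t(o)) + n = (69327 + 345) + 13549/7 = 69672 + 13549/7 = 501253/7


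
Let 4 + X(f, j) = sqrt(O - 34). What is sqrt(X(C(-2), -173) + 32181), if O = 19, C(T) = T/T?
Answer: sqrt(32177 + I*sqrt(15)) ≈ 179.38 + 0.011*I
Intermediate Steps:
C(T) = 1
X(f, j) = -4 + I*sqrt(15) (X(f, j) = -4 + sqrt(19 - 34) = -4 + sqrt(-15) = -4 + I*sqrt(15))
sqrt(X(C(-2), -173) + 32181) = sqrt((-4 + I*sqrt(15)) + 32181) = sqrt(32177 + I*sqrt(15))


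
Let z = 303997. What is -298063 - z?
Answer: -602060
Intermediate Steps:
-298063 - z = -298063 - 1*303997 = -298063 - 303997 = -602060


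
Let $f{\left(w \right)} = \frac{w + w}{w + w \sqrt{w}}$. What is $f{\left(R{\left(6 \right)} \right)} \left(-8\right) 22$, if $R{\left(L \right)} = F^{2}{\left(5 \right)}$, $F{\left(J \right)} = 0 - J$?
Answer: $- \frac{176}{3} \approx -58.667$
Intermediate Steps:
$F{\left(J \right)} = - J$
$R{\left(L \right)} = 25$ ($R{\left(L \right)} = \left(\left(-1\right) 5\right)^{2} = \left(-5\right)^{2} = 25$)
$f{\left(w \right)} = \frac{2 w}{w + w^{\frac{3}{2}}}$
$f{\left(R{\left(6 \right)} \right)} \left(-8\right) 22 = 2 \cdot 25 \frac{1}{25 + 25^{\frac{3}{2}}} \left(-8\right) 22 = 2 \cdot 25 \frac{1}{25 + 125} \left(-8\right) 22 = 2 \cdot 25 \cdot \frac{1}{150} \left(-8\right) 22 = \frac{1}{3} \left(-8\right) 22 = \left(- \frac{8}{3}\right) 22 = - \frac{176}{3}$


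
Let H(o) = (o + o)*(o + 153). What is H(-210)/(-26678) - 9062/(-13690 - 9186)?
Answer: -76473851/152571482 ≈ -0.50123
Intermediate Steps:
H(o) = 2*o*(153 + o) (H(o) = (2*o)*(153 + o) = 2*o*(153 + o))
H(-210)/(-26678) - 9062/(-13690 - 9186) = (2*(-210)*(153 - 210))/(-26678) - 9062/(-13690 - 9186) = (2*(-210)*(-57))*(-1/26678) - 9062/(-22876) = 23940*(-1/26678) - 9062*(-1/22876) = -11970/13339 + 4531/11438 = -76473851/152571482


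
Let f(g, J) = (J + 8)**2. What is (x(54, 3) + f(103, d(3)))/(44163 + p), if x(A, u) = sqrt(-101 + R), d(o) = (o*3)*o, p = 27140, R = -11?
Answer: 1225/71303 + 4*I*sqrt(7)/71303 ≈ 0.01718 + 0.00014842*I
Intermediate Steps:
d(o) = 3*o**2 (d(o) = (3*o)*o = 3*o**2)
f(g, J) = (8 + J)**2
x(A, u) = 4*I*sqrt(7) (x(A, u) = sqrt(-101 - 11) = sqrt(-112) = 4*I*sqrt(7))
(x(54, 3) + f(103, d(3)))/(44163 + p) = (4*I*sqrt(7) + (8 + 3*3**2)**2)/(44163 + 27140) = (4*I*sqrt(7) + (8 + 3*9)**2)/71303 = (4*I*sqrt(7) + (8 + 27)**2)*(1/71303) = (4*I*sqrt(7) + 35**2)*(1/71303) = (4*I*sqrt(7) + 1225)*(1/71303) = (1225 + 4*I*sqrt(7))*(1/71303) = 1225/71303 + 4*I*sqrt(7)/71303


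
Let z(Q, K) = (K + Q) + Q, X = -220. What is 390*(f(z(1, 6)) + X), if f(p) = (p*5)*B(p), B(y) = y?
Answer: 39000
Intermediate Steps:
z(Q, K) = K + 2*Q
f(p) = 5*p**2 (f(p) = (p*5)*p = (5*p)*p = 5*p**2)
390*(f(z(1, 6)) + X) = 390*(5*(6 + 2*1)**2 - 220) = 390*(5*(6 + 2)**2 - 220) = 390*(5*8**2 - 220) = 390*(5*64 - 220) = 390*(320 - 220) = 390*100 = 39000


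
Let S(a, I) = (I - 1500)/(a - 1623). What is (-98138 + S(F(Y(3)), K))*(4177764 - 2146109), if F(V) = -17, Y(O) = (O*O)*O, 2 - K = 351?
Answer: -65396727845901/328 ≈ -1.9938e+11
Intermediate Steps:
K = -349 (K = 2 - 1*351 = 2 - 351 = -349)
Y(O) = O³ (Y(O) = O²*O = O³)
S(a, I) = (-1500 + I)/(-1623 + a)
(-98138 + S(F(Y(3)), K))*(4177764 - 2146109) = (-98138 + (-1500 - 349)/(-1623 - 17))*(4177764 - 2146109) = (-98138 - 1849/(-1640))*2031655 = (-98138 - 1/1640*(-1849))*2031655 = (-98138 + 1849/1640)*2031655 = -160944471/1640*2031655 = -65396727845901/328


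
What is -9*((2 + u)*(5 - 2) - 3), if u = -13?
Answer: 324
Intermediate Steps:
-9*((2 + u)*(5 - 2) - 3) = -9*((2 - 13)*(5 - 2) - 3) = -9*(-11*3 - 3) = -9*(-33 - 3) = -9*(-36) = 324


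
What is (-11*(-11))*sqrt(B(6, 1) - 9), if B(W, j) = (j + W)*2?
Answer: 121*sqrt(5) ≈ 270.56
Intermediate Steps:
B(W, j) = 2*W + 2*j (B(W, j) = (W + j)*2 = 2*W + 2*j)
(-11*(-11))*sqrt(B(6, 1) - 9) = (-11*(-11))*sqrt((2*6 + 2*1) - 9) = 121*sqrt((12 + 2) - 9) = 121*sqrt(14 - 9) = 121*sqrt(5)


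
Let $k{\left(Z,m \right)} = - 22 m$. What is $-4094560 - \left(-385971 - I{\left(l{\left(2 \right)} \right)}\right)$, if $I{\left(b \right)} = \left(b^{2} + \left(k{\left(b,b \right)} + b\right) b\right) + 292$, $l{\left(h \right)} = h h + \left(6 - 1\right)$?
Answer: $-3709917$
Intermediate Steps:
$l{\left(h \right)} = 5 + h^{2}$ ($l{\left(h \right)} = h^{2} + \left(6 - 1\right) = h^{2} + 5 = 5 + h^{2}$)
$I{\left(b \right)} = 292 - 20 b^{2}$ ($I{\left(b \right)} = \left(b^{2} + \left(- 22 b + b\right) b\right) + 292 = \left(b^{2} + - 21 b b\right) + 292 = \left(b^{2} - 21 b^{2}\right) + 292 = - 20 b^{2} + 292 = 292 - 20 b^{2}$)
$-4094560 - \left(-385971 - I{\left(l{\left(2 \right)} \right)}\right) = -4094560 - \left(-385971 - \left(292 - 20 \left(5 + 2^{2}\right)^{2}\right)\right) = -4094560 - \left(-385971 - \left(292 - 20 \left(5 + 4\right)^{2}\right)\right) = -4094560 - \left(-385971 - \left(292 - 20 \cdot 9^{2}\right)\right) = -4094560 - \left(-385971 - \left(292 - 1620\right)\right) = -4094560 - \left(-385971 - -1328\right) = -4094560 - \left(-385971 + 1328\right) = -4094560 - -384643 = -4094560 + 384643 = -3709917$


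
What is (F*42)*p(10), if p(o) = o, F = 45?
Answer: 18900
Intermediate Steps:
(F*42)*p(10) = (45*42)*10 = 1890*10 = 18900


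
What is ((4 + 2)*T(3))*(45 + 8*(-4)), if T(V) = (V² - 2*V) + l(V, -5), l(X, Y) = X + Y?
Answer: 78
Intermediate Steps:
T(V) = -5 + V² - V (T(V) = (V² - 2*V) + (V - 5) = (V² - 2*V) + (-5 + V) = -5 + V² - V)
((4 + 2)*T(3))*(45 + 8*(-4)) = ((4 + 2)*(-5 + 3² - 1*3))*(45 + 8*(-4)) = (6*(-5 + 9 - 3))*(45 - 32) = (6*1)*13 = 6*13 = 78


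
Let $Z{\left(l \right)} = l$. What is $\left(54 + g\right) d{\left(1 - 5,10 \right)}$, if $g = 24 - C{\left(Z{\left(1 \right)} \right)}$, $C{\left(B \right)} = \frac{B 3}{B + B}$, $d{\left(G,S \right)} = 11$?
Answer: $\frac{1683}{2} \approx 841.5$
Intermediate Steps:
$C{\left(B \right)} = \frac{3}{2}$ ($C{\left(B \right)} = \frac{3 B}{2 B} = \frac{1}{2 B} 3 B = \frac{3}{2}$)
$g = \frac{45}{2}$ ($g = 24 - \frac{3}{2} = \frac{45}{2} \approx 22.5$)
$\left(54 + g\right) d{\left(1 - 5,10 \right)} = \left(54 + \frac{45}{2}\right) 11 = \frac{153}{2} \cdot 11 = \frac{1683}{2}$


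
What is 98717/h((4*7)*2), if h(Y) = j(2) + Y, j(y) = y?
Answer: 98717/58 ≈ 1702.0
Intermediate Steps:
h(Y) = 2 + Y
98717/h((4*7)*2) = 98717/(2 + (4*7)*2) = 98717/(2 + 28*2) = 98717/(2 + 56) = 98717/58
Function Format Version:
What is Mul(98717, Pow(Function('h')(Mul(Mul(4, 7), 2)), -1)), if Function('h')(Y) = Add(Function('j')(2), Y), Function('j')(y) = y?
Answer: Rational(98717, 58) ≈ 1702.0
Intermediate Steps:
Function('h')(Y) = Add(2, Y)
Mul(98717, Pow(Function('h')(Mul(Mul(4, 7), 2)), -1)) = Mul(98717, Pow(Add(2, Mul(Mul(4, 7), 2)), -1)) = Mul(98717, Pow(Add(2, Mul(28, 2)), -1)) = Mul(98717, Pow(Add(2, 56), -1)) = Mul(98717, Pow(58, -1)) = Mul(98717, Rational(1, 58)) = Rational(98717, 58)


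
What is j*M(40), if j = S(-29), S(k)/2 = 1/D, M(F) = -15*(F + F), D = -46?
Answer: 1200/23 ≈ 52.174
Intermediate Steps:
M(F) = -30*F
S(k) = -1/23 (S(k) = 2/(-46) = 2*(-1/46) = -1/23)
j = -1/23 ≈ -0.043478
j*M(40) = -(-30)*40/23 = -1/23*(-1200) = 1200/23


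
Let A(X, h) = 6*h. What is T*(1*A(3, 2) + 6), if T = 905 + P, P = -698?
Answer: 3726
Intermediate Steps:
T = 207 (T = 905 - 698 = 207)
T*(1*A(3, 2) + 6) = 207*(1*(6*2) + 6) = 207*(1*12 + 6) = 207*(12 + 6) = 207*18 = 3726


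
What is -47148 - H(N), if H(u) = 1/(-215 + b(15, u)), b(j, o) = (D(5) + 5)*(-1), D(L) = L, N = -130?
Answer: -10608299/225 ≈ -47148.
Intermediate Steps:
b(j, o) = -10 (b(j, o) = (5 + 5)*(-1) = 10*(-1) = -10)
H(u) = -1/225 (H(u) = 1/(-215 - 10) = 1/(-225) = -1/225)
-47148 - H(N) = -47148 - 1*(-1/225) = -47148 + 1/225 = -10608299/225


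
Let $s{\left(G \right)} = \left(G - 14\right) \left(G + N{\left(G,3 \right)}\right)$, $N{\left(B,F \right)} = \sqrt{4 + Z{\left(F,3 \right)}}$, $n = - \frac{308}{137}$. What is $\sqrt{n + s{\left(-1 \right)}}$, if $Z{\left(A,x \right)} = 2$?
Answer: $\frac{\sqrt{239339 - 281535 \sqrt{6}}}{137} \approx 4.898 i$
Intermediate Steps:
$n = - \frac{308}{137}$ ($n = \left(-308\right) \frac{1}{137} = - \frac{308}{137} \approx -2.2482$)
$N{\left(B,F \right)} = \sqrt{6}$ ($N{\left(B,F \right)} = \sqrt{4 + 2} = \sqrt{6}$)
$s{\left(G \right)} = \left(-14 + G\right) \left(G + \sqrt{6}\right)$ ($s{\left(G \right)} = \left(G - 14\right) \left(G + \sqrt{6}\right) = \left(-14 + G\right) \left(G + \sqrt{6}\right)$)
$\sqrt{n + s{\left(-1 \right)}} = \sqrt{- \frac{308}{137} - \left(-14 - 1 + 15 \sqrt{6}\right)} = \sqrt{- \frac{308}{137} + \left(1 + 14 - 14 \sqrt{6} - \sqrt{6}\right)} = \sqrt{- \frac{308}{137} + \left(15 - 15 \sqrt{6}\right)} = \sqrt{\frac{1747}{137} - 15 \sqrt{6}}$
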